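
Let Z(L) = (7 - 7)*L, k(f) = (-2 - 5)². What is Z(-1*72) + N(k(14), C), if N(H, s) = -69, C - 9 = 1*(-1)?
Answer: -69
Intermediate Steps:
k(f) = 49 (k(f) = (-7)² = 49)
C = 8 (C = 9 + 1*(-1) = 9 - 1 = 8)
Z(L) = 0 (Z(L) = 0*L = 0)
Z(-1*72) + N(k(14), C) = 0 - 69 = -69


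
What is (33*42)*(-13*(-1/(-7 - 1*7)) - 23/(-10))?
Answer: 9504/5 ≈ 1900.8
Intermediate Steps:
(33*42)*(-13*(-1/(-7 - 1*7)) - 23/(-10)) = 1386*(-13*(-1/(-7 - 7)) - 23*(-1/10)) = 1386*(-13/((-1*(-14))) + 23/10) = 1386*(-13/14 + 23/10) = 1386*(48/35) = 9504/5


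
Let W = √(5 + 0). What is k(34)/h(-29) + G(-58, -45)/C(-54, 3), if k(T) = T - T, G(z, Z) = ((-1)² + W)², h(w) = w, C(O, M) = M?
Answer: (1 + √5)²/3 ≈ 3.4907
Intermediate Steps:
W = √5 ≈ 2.2361
G(z, Z) = (1 + √5)² (G(z, Z) = ((-1)² + √5)² = (1 + √5)²)
k(T) = 0
k(34)/h(-29) + G(-58, -45)/C(-54, 3) = 0/(-29) + (1 + √5)²/3 = 0*(-1/29) + (1 + √5)²*(⅓) = 0 + (1 + √5)²/3 = (1 + √5)²/3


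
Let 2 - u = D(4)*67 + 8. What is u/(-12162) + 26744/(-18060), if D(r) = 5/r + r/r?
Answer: -107476541/73215240 ≈ -1.4680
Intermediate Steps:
D(r) = 1 + 5/r (D(r) = 5/r + 1 = 1 + 5/r)
u = -627/4 (u = 2 - (((5 + 4)/4)*67 + 8) = 2 - (((¼)*9)*67 + 8) = 2 - ((9/4)*67 + 8) = 2 - (603/4 + 8) = 2 - 1*635/4 = 2 - 635/4 = -627/4 ≈ -156.75)
u/(-12162) + 26744/(-18060) = -627/4/(-12162) + 26744/(-18060) = -627/4*(-1/12162) + 26744*(-1/18060) = 209/16216 - 6686/4515 = -107476541/73215240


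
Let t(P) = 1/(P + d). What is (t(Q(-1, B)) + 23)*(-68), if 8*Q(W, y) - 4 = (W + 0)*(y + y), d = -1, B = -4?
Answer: -1700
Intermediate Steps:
Q(W, y) = 1/2 + W*y/4 (Q(W, y) = 1/2 + ((W + 0)*(y + y))/8 = 1/2 + (W*(2*y))/8 = 1/2 + (2*W*y)/8 = 1/2 + W*y/4)
t(P) = 1/(-1 + P) (t(P) = 1/(P - 1) = 1/(-1 + P))
(t(Q(-1, B)) + 23)*(-68) = (1/(-1 + (1/2 + (1/4)*(-1)*(-4))) + 23)*(-68) = (1/(-1 + (1/2 + 1)) + 23)*(-68) = (1/(-1 + 3/2) + 23)*(-68) = (1/(1/2) + 23)*(-68) = (2 + 23)*(-68) = 25*(-68) = -1700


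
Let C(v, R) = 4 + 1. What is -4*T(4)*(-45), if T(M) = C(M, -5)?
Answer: 900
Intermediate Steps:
C(v, R) = 5
T(M) = 5
-4*T(4)*(-45) = -4*5*(-45) = -20*(-45) = 900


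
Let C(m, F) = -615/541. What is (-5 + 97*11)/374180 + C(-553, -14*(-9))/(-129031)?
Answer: 37181924751/13059961696390 ≈ 0.0028470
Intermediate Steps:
C(m, F) = -615/541 (C(m, F) = -615*1/541 = -615/541)
(-5 + 97*11)/374180 + C(-553, -14*(-9))/(-129031) = (-5 + 97*11)/374180 - 615/541/(-129031) = (-5 + 1067)*(1/374180) - 615/541*(-1/129031) = 1062*(1/374180) + 615/69805771 = 531/187090 + 615/69805771 = 37181924751/13059961696390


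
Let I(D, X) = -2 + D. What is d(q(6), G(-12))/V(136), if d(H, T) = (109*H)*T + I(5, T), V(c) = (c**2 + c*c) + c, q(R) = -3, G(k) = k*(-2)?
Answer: -2615/12376 ≈ -0.21130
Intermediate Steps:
G(k) = -2*k
V(c) = c + 2*c**2 (V(c) = (c**2 + c**2) + c = 2*c**2 + c = c + 2*c**2)
d(H, T) = 3 + 109*H*T (d(H, T) = (109*H)*T + (-2 + 5) = 109*H*T + 3 = 3 + 109*H*T)
d(q(6), G(-12))/V(136) = (3 + 109*(-3)*(-2*(-12)))/((136*(1 + 2*136))) = (3 + 109*(-3)*24)/((136*(1 + 272))) = (3 - 7848)/((136*273)) = -7845/37128 = -7845*1/37128 = -2615/12376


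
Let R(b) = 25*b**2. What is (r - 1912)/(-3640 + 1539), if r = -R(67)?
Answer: 114137/2101 ≈ 54.325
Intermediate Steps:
r = -112225 (r = -25*67**2 = -25*4489 = -1*112225 = -112225)
(r - 1912)/(-3640 + 1539) = (-112225 - 1912)/(-3640 + 1539) = -114137/(-2101) = -114137*(-1/2101) = 114137/2101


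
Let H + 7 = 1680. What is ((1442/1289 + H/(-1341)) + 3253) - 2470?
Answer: 1353231092/1728549 ≈ 782.87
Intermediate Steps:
H = 1673 (H = -7 + 1680 = 1673)
((1442/1289 + H/(-1341)) + 3253) - 2470 = ((1442/1289 + 1673/(-1341)) + 3253) - 2470 = ((1442*(1/1289) + 1673*(-1/1341)) + 3253) - 2470 = ((1442/1289 - 1673/1341) + 3253) - 2470 = (-222775/1728549 + 3253) - 2470 = 5622747122/1728549 - 2470 = 1353231092/1728549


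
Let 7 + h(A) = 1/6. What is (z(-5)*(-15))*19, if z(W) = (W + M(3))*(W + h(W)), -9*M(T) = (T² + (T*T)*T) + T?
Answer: -94430/3 ≈ -31477.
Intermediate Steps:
h(A) = -41/6 (h(A) = -7 + 1/6 = -7 + ⅙ = -41/6)
M(T) = -T/9 - T²/9 - T³/9 (M(T) = -((T² + (T*T)*T) + T)/9 = -((T² + T²*T) + T)/9 = -((T² + T³) + T)/9 = -(T + T² + T³)/9 = -T/9 - T²/9 - T³/9)
z(W) = (-41/6 + W)*(-13/3 + W) (z(W) = (W - ⅑*3*(1 + 3 + 3²))*(W - 41/6) = (W - ⅑*3*(1 + 3 + 9))*(-41/6 + W) = (W - ⅑*3*13)*(-41/6 + W) = (W - 13/3)*(-41/6 + W) = (-13/3 + W)*(-41/6 + W) = (-41/6 + W)*(-13/3 + W))
(z(-5)*(-15))*19 = ((533/18 + (-5)² - 67/6*(-5))*(-15))*19 = ((533/18 + 25 + 335/6)*(-15))*19 = ((994/9)*(-15))*19 = -4970/3*19 = -94430/3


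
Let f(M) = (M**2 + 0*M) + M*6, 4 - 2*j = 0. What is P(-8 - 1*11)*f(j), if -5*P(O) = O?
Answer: 304/5 ≈ 60.800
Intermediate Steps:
P(O) = -O/5
j = 2 (j = 2 - 1/2*0 = 2 + 0 = 2)
f(M) = M**2 + 6*M (f(M) = (M**2 + 0) + 6*M = M**2 + 6*M)
P(-8 - 1*11)*f(j) = (-(-8 - 1*11)/5)*(2*(6 + 2)) = (-(-8 - 11)/5)*(2*8) = -1/5*(-19)*16 = (19/5)*16 = 304/5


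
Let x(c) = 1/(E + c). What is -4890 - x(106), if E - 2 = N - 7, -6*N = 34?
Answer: -1398543/286 ≈ -4890.0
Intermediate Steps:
N = -17/3 (N = -⅙*34 = -17/3 ≈ -5.6667)
E = -32/3 (E = 2 + (-17/3 - 7) = 2 - 38/3 = -32/3 ≈ -10.667)
x(c) = 1/(-32/3 + c)
-4890 - x(106) = -4890 - 3/(-32 + 3*106) = -4890 - 3/(-32 + 318) = -4890 - 3/286 = -1398543/286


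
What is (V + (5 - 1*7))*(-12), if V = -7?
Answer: 108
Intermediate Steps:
(V + (5 - 1*7))*(-12) = (-7 + (5 - 1*7))*(-12) = (-7 + (5 - 7))*(-12) = (-7 - 2)*(-12) = -9*(-12) = 108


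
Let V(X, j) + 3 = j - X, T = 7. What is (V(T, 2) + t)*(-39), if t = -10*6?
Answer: 2652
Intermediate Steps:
t = -60
V(X, j) = -3 + j - X (V(X, j) = -3 + (j - X) = -3 + j - X)
(V(T, 2) + t)*(-39) = ((-3 + 2 - 1*7) - 60)*(-39) = ((-3 + 2 - 7) - 60)*(-39) = (-8 - 60)*(-39) = -68*(-39) = 2652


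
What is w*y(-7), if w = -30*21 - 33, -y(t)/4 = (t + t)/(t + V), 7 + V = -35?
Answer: 5304/7 ≈ 757.71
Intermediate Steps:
V = -42 (V = -7 - 35 = -42)
y(t) = -8*t/(-42 + t) (y(t) = -4*(t + t)/(t - 42) = -4*2*t/(-42 + t) = -8*t/(-42 + t))
w = -663 (w = -630 - 33 = -663)
w*y(-7) = -(-5304)*(-7)/(-42 - 7) = -(-5304)*(-7)/(-49) = -(-5304)*(-7)*(-1)/49 = -663*(-8/7) = 5304/7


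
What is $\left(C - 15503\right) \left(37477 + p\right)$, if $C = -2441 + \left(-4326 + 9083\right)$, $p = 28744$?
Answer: $-873256327$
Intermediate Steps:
$C = 2316$ ($C = -2441 + 4757 = 2316$)
$\left(C - 15503\right) \left(37477 + p\right) = \left(2316 - 15503\right) \left(37477 + 28744\right) = \left(-13187\right) 66221 = -873256327$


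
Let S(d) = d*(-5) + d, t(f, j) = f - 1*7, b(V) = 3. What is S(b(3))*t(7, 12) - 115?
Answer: -115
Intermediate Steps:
t(f, j) = -7 + f (t(f, j) = f - 7 = -7 + f)
S(d) = -4*d (S(d) = -5*d + d = -4*d)
S(b(3))*t(7, 12) - 115 = (-4*3)*(-7 + 7) - 115 = -12*0 - 115 = 0 - 115 = -115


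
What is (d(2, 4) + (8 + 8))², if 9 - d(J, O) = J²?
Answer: 441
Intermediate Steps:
d(J, O) = 9 - J²
(d(2, 4) + (8 + 8))² = ((9 - 1*2²) + (8 + 8))² = ((9 - 1*4) + 16)² = ((9 - 4) + 16)² = (5 + 16)² = 21² = 441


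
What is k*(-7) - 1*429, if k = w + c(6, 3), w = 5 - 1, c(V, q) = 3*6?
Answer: -583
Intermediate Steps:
c(V, q) = 18
w = 4
k = 22 (k = 4 + 18 = 22)
k*(-7) - 1*429 = 22*(-7) - 1*429 = -154 - 429 = -583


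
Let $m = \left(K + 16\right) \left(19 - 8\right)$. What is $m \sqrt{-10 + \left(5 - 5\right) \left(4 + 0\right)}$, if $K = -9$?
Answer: $77 i \sqrt{10} \approx 243.5 i$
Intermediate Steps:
$m = 77$ ($m = \left(-9 + 16\right) \left(19 - 8\right) = 7 \cdot 11 = 77$)
$m \sqrt{-10 + \left(5 - 5\right) \left(4 + 0\right)} = 77 \sqrt{-10 + \left(5 - 5\right) \left(4 + 0\right)} = 77 \sqrt{-10 + 0 \cdot 4} = 77 \sqrt{-10 + 0} = 77 \sqrt{-10} = 77 i \sqrt{10}$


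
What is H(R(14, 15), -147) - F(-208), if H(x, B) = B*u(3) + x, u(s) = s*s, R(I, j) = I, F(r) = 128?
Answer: -1437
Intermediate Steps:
u(s) = s²
H(x, B) = x + 9*B (H(x, B) = B*3² + x = B*9 + x = 9*B + x = x + 9*B)
H(R(14, 15), -147) - F(-208) = (14 + 9*(-147)) - 1*128 = (14 - 1323) - 128 = -1309 - 128 = -1437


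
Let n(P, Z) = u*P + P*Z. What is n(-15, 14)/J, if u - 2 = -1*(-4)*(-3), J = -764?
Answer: 15/191 ≈ 0.078534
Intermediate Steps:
u = -10 (u = 2 - 1*(-4)*(-3) = 2 + 4*(-3) = 2 - 12 = -10)
n(P, Z) = -10*P + P*Z
n(-15, 14)/J = -15*(-10 + 14)/(-764) = -15*4*(-1/764) = -60*(-1/764) = 15/191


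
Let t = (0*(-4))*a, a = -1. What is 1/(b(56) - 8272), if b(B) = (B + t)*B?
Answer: -1/5136 ≈ -0.00019470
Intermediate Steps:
t = 0 (t = (0*(-4))*(-1) = 0*(-1) = 0)
b(B) = B² (b(B) = (B + 0)*B = B*B = B²)
1/(b(56) - 8272) = 1/(56² - 8272) = 1/(3136 - 8272) = 1/(-5136) = -1/5136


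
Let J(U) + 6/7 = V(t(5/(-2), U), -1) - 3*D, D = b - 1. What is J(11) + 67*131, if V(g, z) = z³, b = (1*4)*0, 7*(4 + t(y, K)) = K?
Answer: 61447/7 ≈ 8778.1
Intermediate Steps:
t(y, K) = -4 + K/7
b = 0 (b = 4*0 = 0)
D = -1 (D = 0 - 1 = -1)
J(U) = 8/7 (J(U) = -6/7 + ((-1)³ - 3*(-1)) = -6/7 + (-1 + 3) = -6/7 + 2 = 8/7)
J(11) + 67*131 = 8/7 + 67*131 = 8/7 + 8777 = 61447/7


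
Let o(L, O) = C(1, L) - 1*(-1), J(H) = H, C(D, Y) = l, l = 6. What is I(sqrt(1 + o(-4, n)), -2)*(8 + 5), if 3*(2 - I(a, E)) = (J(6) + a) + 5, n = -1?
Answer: -65/3 - 26*sqrt(2)/3 ≈ -33.923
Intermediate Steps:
C(D, Y) = 6
o(L, O) = 7 (o(L, O) = 6 - 1*(-1) = 6 + 1 = 7)
I(a, E) = -5/3 - a/3 (I(a, E) = 2 - ((6 + a) + 5)/3 = 2 - (11 + a)/3 = 2 + (-11/3 - a/3) = -5/3 - a/3)
I(sqrt(1 + o(-4, n)), -2)*(8 + 5) = (-5/3 - sqrt(1 + 7)/3)*(8 + 5) = (-5/3 - 2*sqrt(2)/3)*13 = -65/3 - 26*sqrt(2)/3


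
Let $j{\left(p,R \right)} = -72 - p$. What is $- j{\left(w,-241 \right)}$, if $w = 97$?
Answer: $169$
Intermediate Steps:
$- j{\left(w,-241 \right)} = - (-72 - 97) = \left(-1\right) \left(-169\right) = 169$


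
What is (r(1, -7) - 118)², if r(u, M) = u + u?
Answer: 13456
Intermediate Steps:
r(u, M) = 2*u
(r(1, -7) - 118)² = (2*1 - 118)² = (2 - 118)² = (-116)² = 13456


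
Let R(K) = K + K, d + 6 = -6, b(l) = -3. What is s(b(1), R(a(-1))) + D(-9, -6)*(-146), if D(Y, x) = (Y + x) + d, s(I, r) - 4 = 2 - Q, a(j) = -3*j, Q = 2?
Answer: 3946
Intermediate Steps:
d = -12 (d = -6 - 6 = -12)
R(K) = 2*K
s(I, r) = 4 (s(I, r) = 4 + (2 - 1*2) = 4 + (2 - 2) = 4 + 0 = 4)
D(Y, x) = -12 + Y + x (D(Y, x) = (Y + x) - 12 = -12 + Y + x)
s(b(1), R(a(-1))) + D(-9, -6)*(-146) = 4 + (-12 - 9 - 6)*(-146) = 4 - 27*(-146) = 4 + 3942 = 3946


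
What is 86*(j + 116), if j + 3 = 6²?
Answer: 12814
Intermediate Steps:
j = 33 (j = -3 + 6² = -3 + 36 = 33)
86*(j + 116) = 86*(33 + 116) = 86*149 = 12814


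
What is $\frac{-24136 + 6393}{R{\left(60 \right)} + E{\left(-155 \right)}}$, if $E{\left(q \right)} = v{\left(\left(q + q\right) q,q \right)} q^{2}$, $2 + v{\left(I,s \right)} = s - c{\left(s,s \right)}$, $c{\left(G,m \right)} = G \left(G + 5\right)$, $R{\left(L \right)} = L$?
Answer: $\frac{17743}{562353115} \approx 3.1551 \cdot 10^{-5}$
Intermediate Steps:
$c{\left(G,m \right)} = G \left(5 + G\right)$
$v{\left(I,s \right)} = -2 + s - s \left(5 + s\right)$ ($v{\left(I,s \right)} = -2 - \left(- s + s \left(5 + s\right)\right) = -2 + s - s \left(5 + s\right)$)
$E{\left(q \right)} = q^{2} \left(-2 + q - q \left(5 + q\right)\right)$ ($E{\left(q \right)} = \left(-2 + q - q \left(5 + q\right)\right) q^{2} = q^{2} \left(-2 + q - q \left(5 + q\right)\right)$)
$\frac{-24136 + 6393}{R{\left(60 \right)} + E{\left(-155 \right)}} = \frac{-24136 + 6393}{60 + \left(-155\right)^{2} \left(-2 - 155 - - 155 \left(5 - 155\right)\right)} = - \frac{17743}{60 + 24025 \left(-2 - 155 - \left(-155\right) \left(-150\right)\right)} = - \frac{17743}{60 + 24025 \left(-2 - 155 - 23250\right)} = - \frac{17743}{60 + 24025 \left(-23407\right)} = - \frac{17743}{60 - 562353175} = - \frac{17743}{-562353115} = \left(-17743\right) \left(- \frac{1}{562353115}\right) = \frac{17743}{562353115}$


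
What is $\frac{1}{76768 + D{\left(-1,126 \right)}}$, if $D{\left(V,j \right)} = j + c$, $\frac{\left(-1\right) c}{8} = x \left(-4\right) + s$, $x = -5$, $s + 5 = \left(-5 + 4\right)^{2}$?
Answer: $\frac{1}{76766} \approx 1.3027 \cdot 10^{-5}$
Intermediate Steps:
$s = -4$ ($s = -5 + \left(-5 + 4\right)^{2} = -5 + \left(-1\right)^{2} = -5 + 1 = -4$)
$c = -128$ ($c = - 8 \left(\left(-5\right) \left(-4\right) - 4\right) = - 8 \left(20 - 4\right) = \left(-8\right) 16 = -128$)
$D{\left(V,j \right)} = -128 + j$ ($D{\left(V,j \right)} = j - 128 = -128 + j$)
$\frac{1}{76768 + D{\left(-1,126 \right)}} = \frac{1}{76768 + \left(-128 + 126\right)} = \frac{1}{76768 - 2} = \frac{1}{76766}$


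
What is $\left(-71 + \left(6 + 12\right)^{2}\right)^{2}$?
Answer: $64009$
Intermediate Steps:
$\left(-71 + \left(6 + 12\right)^{2}\right)^{2} = \left(-71 + 18^{2}\right)^{2} = \left(-71 + 324\right)^{2} = 253^{2} = 64009$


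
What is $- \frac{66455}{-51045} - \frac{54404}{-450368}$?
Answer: $\frac{1635312881}{1149451728} \approx 1.4227$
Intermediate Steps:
$- \frac{66455}{-51045} - \frac{54404}{-450368} = \left(-66455\right) \left(- \frac{1}{51045}\right) - - \frac{13601}{112592} = \frac{13291}{10209} + \frac{13601}{112592} = \frac{1635312881}{1149451728}$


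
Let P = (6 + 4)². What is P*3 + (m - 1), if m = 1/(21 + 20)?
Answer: 12260/41 ≈ 299.02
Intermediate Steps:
m = 1/41 ≈ 0.024390
P = 100 (P = 10² = 100)
P*3 + (m - 1) = 100*3 + (1/41 - 1) = 300 - 40/41 = 12260/41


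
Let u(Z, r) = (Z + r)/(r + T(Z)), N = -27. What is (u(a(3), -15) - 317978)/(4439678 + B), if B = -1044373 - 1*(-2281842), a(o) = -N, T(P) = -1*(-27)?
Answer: -317977/5677147 ≈ -0.056010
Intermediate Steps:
T(P) = 27
a(o) = 27 (a(o) = -1*(-27) = 27)
u(Z, r) = (Z + r)/(27 + r) (u(Z, r) = (Z + r)/(r + 27) = (Z + r)/(27 + r))
B = 1237469 (B = -1044373 + 2281842 = 1237469)
(u(a(3), -15) - 317978)/(4439678 + B) = ((27 - 15)/(27 - 15) - 317978)/(4439678 + 1237469) = (12/12 - 317978)/5677147 = ((1/12)*12 - 317978)*(1/5677147) = (1 - 317978)*(1/5677147) = -317977*1/5677147 = -317977/5677147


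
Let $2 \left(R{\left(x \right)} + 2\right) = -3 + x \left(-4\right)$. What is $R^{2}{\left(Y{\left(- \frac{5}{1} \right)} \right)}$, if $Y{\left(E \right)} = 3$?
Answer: $\frac{361}{4} \approx 90.25$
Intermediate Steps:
$R{\left(x \right)} = - \frac{7}{2} - 2 x$ ($R{\left(x \right)} = -2 + \frac{-3 + x \left(-4\right)}{2} = -2 + \frac{-3 - 4 x}{2} = -2 - \left(\frac{3}{2} + 2 x\right) = - \frac{7}{2} - 2 x$)
$R^{2}{\left(Y{\left(- \frac{5}{1} \right)} \right)} = \left(- \frac{7}{2} - 6\right)^{2} = \left(- \frac{19}{2}\right)^{2} = \frac{361}{4}$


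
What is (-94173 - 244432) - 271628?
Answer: -610233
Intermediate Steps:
(-94173 - 244432) - 271628 = -338605 - 271628 = -610233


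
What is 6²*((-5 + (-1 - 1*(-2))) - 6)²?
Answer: 3600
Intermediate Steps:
6²*((-5 + (-1 - 1*(-2))) - 6)² = 36*((-5 + (-1 + 2)) - 6)² = 36*((-5 + 1) - 6)² = 36*(-4 - 6)² = 36*(-10)² = 36*100 = 3600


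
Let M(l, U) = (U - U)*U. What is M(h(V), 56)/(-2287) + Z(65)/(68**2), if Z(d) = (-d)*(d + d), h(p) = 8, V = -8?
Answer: -4225/2312 ≈ -1.8274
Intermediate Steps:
Z(d) = -2*d**2 (Z(d) = (-d)*(2*d) = -2*d**2)
M(l, U) = 0 (M(l, U) = 0*U = 0)
M(h(V), 56)/(-2287) + Z(65)/(68**2) = 0/(-2287) + (-2*65**2)/(68**2) = 0*(-1/2287) - 2*4225/4624 = 0 - 8450*1/4624 = 0 - 4225/2312 = -4225/2312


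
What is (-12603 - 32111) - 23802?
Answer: -68516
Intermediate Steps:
(-12603 - 32111) - 23802 = -44714 - 23802 = -68516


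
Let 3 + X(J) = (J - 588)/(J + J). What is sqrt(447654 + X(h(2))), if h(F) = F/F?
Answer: sqrt(1789430)/2 ≈ 668.85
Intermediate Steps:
h(F) = 1
X(J) = -3 + (-588 + J)/(2*J) (X(J) = -3 + (J - 588)/(J + J) = -3 + (-588 + J)/((2*J)) = -3 + (-588 + J)*(1/(2*J)) = -3 + (-588 + J)/(2*J))
sqrt(447654 + X(h(2))) = sqrt(447654 + (-5/2 - 294/1)) = sqrt(447654 + (-5/2 - 294*1)) = sqrt(447654 + (-5/2 - 294)) = sqrt(447654 - 593/2) = sqrt(894715/2) = sqrt(1789430)/2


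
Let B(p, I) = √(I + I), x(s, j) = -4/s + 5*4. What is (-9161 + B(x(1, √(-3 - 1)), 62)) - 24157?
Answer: -33318 + 2*√31 ≈ -33307.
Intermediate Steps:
x(s, j) = 20 - 4/s (x(s, j) = -4/s + 20 = 20 - 4/s)
B(p, I) = √2*√I (B(p, I) = √(2*I) = √2*√I)
(-9161 + B(x(1, √(-3 - 1)), 62)) - 24157 = (-9161 + √2*√62) - 24157 = (-9161 + 2*√31) - 24157 = -33318 + 2*√31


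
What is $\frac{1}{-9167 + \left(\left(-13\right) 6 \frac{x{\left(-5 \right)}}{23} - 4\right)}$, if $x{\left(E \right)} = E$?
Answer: $- \frac{23}{210543} \approx -0.00010924$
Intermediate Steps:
$\frac{1}{-9167 + \left(\left(-13\right) 6 \frac{x{\left(-5 \right)}}{23} - 4\right)} = \frac{1}{-9167 - \left(4 - \left(-13\right) 6 \left(- \frac{5}{23}\right)\right)} = \frac{1}{-9167 - \left(4 + 78 \left(\left(-5\right) \frac{1}{23}\right)\right)} = \frac{1}{-9167 - - \frac{298}{23}} = \frac{1}{-9167 + \left(\frac{390}{23} - 4\right)} = \frac{1}{-9167 + \frac{298}{23}} = \frac{1}{- \frac{210543}{23}} = - \frac{23}{210543}$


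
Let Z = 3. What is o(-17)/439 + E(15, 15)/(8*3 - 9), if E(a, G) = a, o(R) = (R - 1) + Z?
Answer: 424/439 ≈ 0.96583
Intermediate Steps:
o(R) = 2 + R (o(R) = (R - 1) + 3 = (-1 + R) + 3 = 2 + R)
o(-17)/439 + E(15, 15)/(8*3 - 9) = (2 - 17)/439 + 15/(8*3 - 9) = -15*1/439 + 15/(24 - 9) = -15/439 + 15/15 = -15/439 + 15*(1/15) = -15/439 + 1 = 424/439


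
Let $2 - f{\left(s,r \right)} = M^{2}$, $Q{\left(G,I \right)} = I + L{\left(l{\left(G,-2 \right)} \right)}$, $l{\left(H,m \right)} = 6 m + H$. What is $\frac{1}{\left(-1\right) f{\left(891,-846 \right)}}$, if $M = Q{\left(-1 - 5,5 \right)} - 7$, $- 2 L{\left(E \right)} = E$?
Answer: $\frac{1}{47} \approx 0.021277$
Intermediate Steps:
$l{\left(H,m \right)} = H + 6 m$
$L{\left(E \right)} = - \frac{E}{2}$
$Q{\left(G,I \right)} = 6 + I - \frac{G}{2}$ ($Q{\left(G,I \right)} = I - \frac{G + 6 \left(-2\right)}{2} = I - \frac{G - 12}{2} = I - \frac{-12 + G}{2} = I - \left(-6 + \frac{G}{2}\right) = 6 + I - \frac{G}{2}$)
$M = 7$ ($M = \left(6 + 5 - \frac{-1 - 5}{2}\right) - 7 = \left(6 + 5 - -3\right) - 7 = \left(6 + 5 + 3\right) - 7 = 14 - 7 = 7$)
$f{\left(s,r \right)} = -47$ ($f{\left(s,r \right)} = 2 - 7^{2} = 2 - 49 = -47$)
$\frac{1}{\left(-1\right) f{\left(891,-846 \right)}} = \frac{1}{\left(-1\right) \left(-47\right)} = \frac{1}{47}$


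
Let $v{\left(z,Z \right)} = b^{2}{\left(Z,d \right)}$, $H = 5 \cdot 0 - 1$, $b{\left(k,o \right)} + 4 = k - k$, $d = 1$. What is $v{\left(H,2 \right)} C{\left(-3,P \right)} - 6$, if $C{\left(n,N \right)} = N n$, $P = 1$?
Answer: $-54$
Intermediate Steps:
$b{\left(k,o \right)} = -4$ ($b{\left(k,o \right)} = -4 + \left(k - k\right) = -4 + 0 = -4$)
$H = -1$ ($H = 0 - 1 = -1$)
$v{\left(z,Z \right)} = 16$ ($v{\left(z,Z \right)} = \left(-4\right)^{2} = 16$)
$v{\left(H,2 \right)} C{\left(-3,P \right)} - 6 = 16 \cdot 1 \left(-3\right) - 6 = 16 \left(-3\right) - 6 = -48 - 6 = -54$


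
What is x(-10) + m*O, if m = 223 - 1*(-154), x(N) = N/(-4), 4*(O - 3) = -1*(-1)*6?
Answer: 1699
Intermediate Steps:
O = 9/2 (O = 3 + (-1*(-1)*6)/4 = 3 + (1*6)/4 = 3 + (¼)*6 = 3 + 3/2 = 9/2 ≈ 4.5000)
x(N) = -N/4 (x(N) = N*(-¼) = -N/4)
m = 377 (m = 223 + 154 = 377)
x(-10) + m*O = -¼*(-10) + 377*(9/2) = 5/2 + 3393/2 = 1699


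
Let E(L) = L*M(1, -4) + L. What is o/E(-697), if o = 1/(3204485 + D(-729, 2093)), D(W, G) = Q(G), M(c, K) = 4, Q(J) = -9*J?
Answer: -1/11101983280 ≈ -9.0074e-11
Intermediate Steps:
D(W, G) = -9*G
E(L) = 5*L (E(L) = L*4 + L = 4*L + L = 5*L)
o = 1/3185648 (o = 1/(3204485 - 9*2093) = 1/(3204485 - 18837) = 1/3185648 ≈ 3.1391e-7)
o/E(-697) = 1/(3185648*((5*(-697)))) = (1/3185648)/(-3485) = (1/3185648)*(-1/3485) = -1/11101983280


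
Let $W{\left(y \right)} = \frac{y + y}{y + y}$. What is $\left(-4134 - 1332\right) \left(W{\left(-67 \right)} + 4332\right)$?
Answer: $-23684178$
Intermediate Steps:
$W{\left(y \right)} = 1$ ($W{\left(y \right)} = \frac{2 y}{2 y} = 2 y \frac{1}{2 y} = 1$)
$\left(-4134 - 1332\right) \left(W{\left(-67 \right)} + 4332\right) = \left(-4134 - 1332\right) \left(1 + 4332\right) = \left(-4134 - 1332\right) 4333 = \left(-5466\right) 4333 = -23684178$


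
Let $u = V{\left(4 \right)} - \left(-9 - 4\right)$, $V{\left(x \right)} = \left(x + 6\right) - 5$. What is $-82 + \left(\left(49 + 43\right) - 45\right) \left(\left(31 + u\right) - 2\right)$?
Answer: $2127$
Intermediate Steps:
$V{\left(x \right)} = 1 + x$ ($V{\left(x \right)} = \left(6 + x\right) - 5 = 1 + x$)
$u = 18$ ($u = \left(1 + 4\right) - \left(-9 - 4\right) = 5 - \left(-9 - 4\right) = 5 - -13 = 5 + 13 = 18$)
$-82 + \left(\left(49 + 43\right) - 45\right) \left(\left(31 + u\right) - 2\right) = -82 + \left(\left(49 + 43\right) - 45\right) \left(\left(31 + 18\right) - 2\right) = -82 + \left(92 - 45\right) \left(49 - 2\right) = -82 + 47 \cdot 47 = -82 + 2209 = 2127$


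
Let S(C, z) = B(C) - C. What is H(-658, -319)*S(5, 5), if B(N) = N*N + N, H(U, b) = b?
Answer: -7975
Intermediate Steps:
B(N) = N + N² (B(N) = N² + N = N + N²)
S(C, z) = -C + C*(1 + C) (S(C, z) = C*(1 + C) - C = -C + C*(1 + C))
H(-658, -319)*S(5, 5) = -319*5² = -319*25 = -7975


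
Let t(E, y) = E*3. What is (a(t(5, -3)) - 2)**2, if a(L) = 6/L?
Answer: 64/25 ≈ 2.5600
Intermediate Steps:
t(E, y) = 3*E
(a(t(5, -3)) - 2)**2 = (6/((3*5)) - 2)**2 = (6/15 - 2)**2 = (6*(1/15) - 2)**2 = (2/5 - 2)**2 = (-8/5)**2 = 64/25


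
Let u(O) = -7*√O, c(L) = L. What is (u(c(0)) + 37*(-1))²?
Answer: 1369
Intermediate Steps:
(u(c(0)) + 37*(-1))² = (-7*√0 + 37*(-1))² = (-7*0 - 37)² = (0 - 37)² = (-37)² = 1369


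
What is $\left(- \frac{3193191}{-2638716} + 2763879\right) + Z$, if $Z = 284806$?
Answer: $\frac{2681539027217}{879572} \approx 3.0487 \cdot 10^{6}$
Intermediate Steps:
$\left(- \frac{3193191}{-2638716} + 2763879\right) + Z = \left(- \frac{3193191}{-2638716} + 2763879\right) + 284806 = \left(\left(-3193191\right) \left(- \frac{1}{2638716}\right) + 2763879\right) + 284806 = \left(\frac{1064397}{879572} + 2763879\right) + 284806 = \frac{2431031644185}{879572} + 284806 = \frac{2681539027217}{879572}$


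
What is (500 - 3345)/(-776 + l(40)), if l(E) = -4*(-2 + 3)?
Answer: 569/156 ≈ 3.6474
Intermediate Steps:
l(E) = -4 (l(E) = -4*1 = -4)
(500 - 3345)/(-776 + l(40)) = (500 - 3345)/(-776 - 4) = -2845/(-780) = -2845*(-1/780) = 569/156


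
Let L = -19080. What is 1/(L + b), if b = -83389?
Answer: -1/102469 ≈ -9.7591e-6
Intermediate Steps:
1/(L + b) = 1/(-19080 - 83389) = 1/(-102469) = -1/102469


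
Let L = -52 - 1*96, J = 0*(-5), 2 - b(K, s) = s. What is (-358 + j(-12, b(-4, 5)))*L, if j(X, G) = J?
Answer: 52984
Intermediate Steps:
b(K, s) = 2 - s
J = 0
j(X, G) = 0
L = -148 (L = -52 - 96 = -148)
(-358 + j(-12, b(-4, 5)))*L = (-358 + 0)*(-148) = -358*(-148) = 52984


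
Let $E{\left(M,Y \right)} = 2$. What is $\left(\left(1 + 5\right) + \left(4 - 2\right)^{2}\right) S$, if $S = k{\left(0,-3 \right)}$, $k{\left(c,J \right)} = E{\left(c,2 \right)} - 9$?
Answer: $-70$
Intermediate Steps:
$k{\left(c,J \right)} = -7$ ($k{\left(c,J \right)} = 2 - 9 = -7$)
$S = -7$
$\left(\left(1 + 5\right) + \left(4 - 2\right)^{2}\right) S = \left(\left(1 + 5\right) + \left(4 - 2\right)^{2}\right) \left(-7\right) = \left(6 + 2^{2}\right) \left(-7\right) = \left(6 + 4\right) \left(-7\right) = 10 \left(-7\right) = -70$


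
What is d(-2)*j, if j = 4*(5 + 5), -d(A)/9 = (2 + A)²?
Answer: 0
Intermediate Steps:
d(A) = -9*(2 + A)²
j = 40 (j = 4*10 = 40)
d(-2)*j = -9*(2 - 2)²*40 = -9*0²*40 = -9*0*40 = 0*40 = 0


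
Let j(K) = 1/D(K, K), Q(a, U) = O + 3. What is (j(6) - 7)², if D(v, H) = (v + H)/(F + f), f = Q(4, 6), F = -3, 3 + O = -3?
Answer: 225/4 ≈ 56.250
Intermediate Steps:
O = -6 (O = -3 - 3 = -6)
Q(a, U) = -3 (Q(a, U) = -6 + 3 = -3)
f = -3
D(v, H) = -H/6 - v/6 (D(v, H) = (v + H)/(-3 - 3) = (H + v)/(-6) = (H + v)*(-⅙) = -H/6 - v/6)
j(K) = -3/K (j(K) = 1/(-K/6 - K/6) = 1/(-K/3) = -3/K)
(j(6) - 7)² = (-3/6 - 7)² = (-3*⅙ - 7)² = (-½ - 7)² = (-15/2)² = 225/4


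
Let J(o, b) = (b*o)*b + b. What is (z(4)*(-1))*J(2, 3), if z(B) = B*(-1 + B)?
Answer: -252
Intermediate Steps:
J(o, b) = b + o*b**2 (J(o, b) = o*b**2 + b = b + o*b**2)
(z(4)*(-1))*J(2, 3) = ((4*(-1 + 4))*(-1))*(3*(1 + 3*2)) = ((4*3)*(-1))*(3*(1 + 6)) = (12*(-1))*(3*7) = -12*21 = -252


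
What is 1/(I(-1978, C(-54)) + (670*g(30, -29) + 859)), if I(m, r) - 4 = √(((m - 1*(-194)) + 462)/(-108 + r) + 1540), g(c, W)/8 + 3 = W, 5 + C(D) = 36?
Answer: -13140589/2242533377071 - √9232454/2242533377071 ≈ -5.8611e-6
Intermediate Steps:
C(D) = 31 (C(D) = -5 + 36 = 31)
g(c, W) = -24 + 8*W
I(m, r) = 4 + √(1540 + (656 + m)/(-108 + r)) (I(m, r) = 4 + √(((m - 1*(-194)) + 462)/(-108 + r) + 1540) = 4 + √(((m + 194) + 462)/(-108 + r) + 1540) = 4 + √(((194 + m) + 462)/(-108 + r) + 1540) = 4 + √((656 + m)/(-108 + r) + 1540) = 4 + √(1540 + (656 + m)/(-108 + r)))
1/(I(-1978, C(-54)) + (670*g(30, -29) + 859)) = 1/((4 + √((-165664 - 1978 + 1540*31)/(-108 + 31))) + (670*(-24 + 8*(-29)) + 859)) = 1/((4 + √((-165664 - 1978 + 47740)/(-77))) + (670*(-24 - 232) + 859)) = 1/((4 + √(-1/77*(-119902))) + (670*(-256) + 859)) = 1/((4 + √(119902/77)) + (-171520 + 859)) = 1/((4 + √9232454/77) - 170661) = 1/(-170657 + √9232454/77)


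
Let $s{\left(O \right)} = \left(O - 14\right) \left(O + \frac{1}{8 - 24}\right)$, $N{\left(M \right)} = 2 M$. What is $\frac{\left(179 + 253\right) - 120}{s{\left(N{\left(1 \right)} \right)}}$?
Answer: $- \frac{416}{31} \approx -13.419$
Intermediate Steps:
$s{\left(O \right)} = \left(-14 + O\right) \left(- \frac{1}{16} + O\right)$ ($s{\left(O \right)} = \left(-14 + O\right) \left(O + \frac{1}{-16}\right) = \left(-14 + O\right) \left(O - \frac{1}{16}\right) = \left(-14 + O\right) \left(- \frac{1}{16} + O\right)$)
$\frac{\left(179 + 253\right) - 120}{s{\left(N{\left(1 \right)} \right)}} = \frac{\left(179 + 253\right) - 120}{\frac{7}{8} + \left(2 \cdot 1\right)^{2} - \frac{225 \cdot 2 \cdot 1}{16}} = \frac{432 - 120}{\frac{7}{8} + 2^{2} - \frac{225}{8}} = \frac{312}{\frac{7}{8} + 4 - \frac{225}{8}} = \frac{312}{- \frac{93}{4}} = 312 \left(- \frac{4}{93}\right) = - \frac{416}{31}$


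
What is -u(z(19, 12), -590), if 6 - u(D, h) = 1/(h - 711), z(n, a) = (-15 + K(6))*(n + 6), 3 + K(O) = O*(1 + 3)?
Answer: -7807/1301 ≈ -6.0008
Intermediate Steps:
K(O) = -3 + 4*O (K(O) = -3 + O*(1 + 3) = -3 + O*4 = -3 + 4*O)
z(n, a) = 36 + 6*n (z(n, a) = (-15 + (-3 + 4*6))*(n + 6) = (-15 + (-3 + 24))*(6 + n) = (-15 + 21)*(6 + n) = 6*(6 + n) = 36 + 6*n)
u(D, h) = 6 - 1/(-711 + h) (u(D, h) = 6 - 1/(h - 711) = 6 - 1/(-711 + h))
-u(z(19, 12), -590) = -(-4267 + 6*(-590))/(-711 - 590) = -(-4267 - 3540)/(-1301) = -(-1)*(-7807)/1301 = -1*7807/1301 = -7807/1301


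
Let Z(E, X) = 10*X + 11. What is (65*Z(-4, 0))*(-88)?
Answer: -62920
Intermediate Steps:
Z(E, X) = 11 + 10*X
(65*Z(-4, 0))*(-88) = (65*(11 + 10*0))*(-88) = (65*(11 + 0))*(-88) = (65*11)*(-88) = 715*(-88) = -62920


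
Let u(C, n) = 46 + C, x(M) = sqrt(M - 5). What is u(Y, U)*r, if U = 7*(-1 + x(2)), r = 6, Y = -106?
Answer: -360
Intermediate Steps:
x(M) = sqrt(-5 + M)
U = -7 + 7*I*sqrt(3) (U = 7*(-1 + sqrt(-5 + 2)) = 7*(-1 + sqrt(-3)) = 7*(-1 + I*sqrt(3)) = -7 + 7*I*sqrt(3) ≈ -7.0 + 12.124*I)
u(Y, U)*r = (46 - 106)*6 = -60*6 = -360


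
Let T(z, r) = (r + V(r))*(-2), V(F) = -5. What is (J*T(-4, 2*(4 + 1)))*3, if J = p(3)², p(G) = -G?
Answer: -270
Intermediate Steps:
T(z, r) = 10 - 2*r (T(z, r) = (r - 5)*(-2) = (-5 + r)*(-2) = 10 - 2*r)
J = 9 (J = (-1*3)² = (-3)² = 9)
(J*T(-4, 2*(4 + 1)))*3 = (9*(10 - 4*(4 + 1)))*3 = (9*(10 - 4*5))*3 = (9*(10 - 2*10))*3 = (9*(10 - 20))*3 = (9*(-10))*3 = -90*3 = -270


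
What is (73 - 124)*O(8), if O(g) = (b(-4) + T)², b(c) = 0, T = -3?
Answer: -459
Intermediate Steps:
O(g) = 9 (O(g) = (0 - 3)² = (-3)² = 9)
(73 - 124)*O(8) = (73 - 124)*9 = -51*9 = -459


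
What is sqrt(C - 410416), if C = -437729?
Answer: I*sqrt(848145) ≈ 920.95*I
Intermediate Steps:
sqrt(C - 410416) = sqrt(-437729 - 410416) = sqrt(-848145) = I*sqrt(848145)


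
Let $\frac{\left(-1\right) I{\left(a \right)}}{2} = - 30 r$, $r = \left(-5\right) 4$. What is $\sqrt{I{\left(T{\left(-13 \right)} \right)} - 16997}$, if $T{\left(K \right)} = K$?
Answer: $i \sqrt{18197} \approx 134.9 i$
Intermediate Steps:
$r = -20$
$I{\left(a \right)} = -1200$ ($I{\left(a \right)} = - 2 \left(\left(-30\right) \left(-20\right)\right) = \left(-2\right) 600 = -1200$)
$\sqrt{I{\left(T{\left(-13 \right)} \right)} - 16997} = \sqrt{-1200 - 16997} = \sqrt{-18197} = i \sqrt{18197}$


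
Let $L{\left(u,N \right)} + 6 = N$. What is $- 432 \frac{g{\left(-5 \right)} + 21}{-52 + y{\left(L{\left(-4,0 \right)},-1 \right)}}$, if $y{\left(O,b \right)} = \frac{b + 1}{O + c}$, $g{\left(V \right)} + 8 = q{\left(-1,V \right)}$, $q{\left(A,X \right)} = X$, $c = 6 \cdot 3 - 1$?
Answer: $\frac{864}{13} \approx 66.462$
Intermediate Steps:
$c = 17$ ($c = 18 - 1 = 17$)
$L{\left(u,N \right)} = -6 + N$
$g{\left(V \right)} = -8 + V$
$y{\left(O,b \right)} = \frac{1 + b}{17 + O}$ ($y{\left(O,b \right)} = \frac{b + 1}{O + 17} = \frac{1 + b}{17 + O}$)
$- 432 \frac{g{\left(-5 \right)} + 21}{-52 + y{\left(L{\left(-4,0 \right)},-1 \right)}} = - 432 \frac{\left(-8 - 5\right) + 21}{-52 + \frac{1 - 1}{17 + \left(-6 + 0\right)}} = - 432 \frac{-13 + 21}{-52 + \frac{1}{17 - 6} \cdot 0} = - 432 \frac{8}{-52 + \frac{1}{11} \cdot 0} = - 432 \frac{8}{-52 + 0} = - 432 \frac{8}{-52} = - 432 \cdot 8 \left(- \frac{1}{52}\right) = \left(-432\right) \left(- \frac{2}{13}\right) = \frac{864}{13}$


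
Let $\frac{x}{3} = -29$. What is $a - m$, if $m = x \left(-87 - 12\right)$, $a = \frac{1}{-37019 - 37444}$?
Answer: $- \frac{641349820}{74463} \approx -8613.0$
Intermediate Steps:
$a = - \frac{1}{74463}$ ($a = \frac{1}{-74463} = - \frac{1}{74463} \approx -1.3429 \cdot 10^{-5}$)
$x = -87$ ($x = 3 \left(-29\right) = -87$)
$m = 8613$ ($m = - 87 \left(-87 - 12\right) = \left(-87\right) \left(-99\right) = 8613$)
$a - m = - \frac{1}{74463} - 8613 = - \frac{641349820}{74463}$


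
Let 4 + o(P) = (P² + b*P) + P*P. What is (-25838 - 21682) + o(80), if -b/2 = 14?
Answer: -36964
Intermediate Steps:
b = -28 (b = -2*14 = -28)
o(P) = -4 - 28*P + 2*P² (o(P) = -4 + ((P² - 28*P) + P*P) = -4 + ((P² - 28*P) + P²) = -4 + (-28*P + 2*P²) = -4 - 28*P + 2*P²)
(-25838 - 21682) + o(80) = (-25838 - 21682) + (-4 - 28*80 + 2*80²) = -47520 + (-4 - 2240 + 2*6400) = -47520 + (-4 - 2240 + 12800) = -47520 + 10556 = -36964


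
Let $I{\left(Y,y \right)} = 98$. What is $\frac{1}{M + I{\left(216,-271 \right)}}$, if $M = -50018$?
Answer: $- \frac{1}{49920} \approx -2.0032 \cdot 10^{-5}$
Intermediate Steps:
$\frac{1}{M + I{\left(216,-271 \right)}} = \frac{1}{-50018 + 98} = \frac{1}{-49920} = - \frac{1}{49920}$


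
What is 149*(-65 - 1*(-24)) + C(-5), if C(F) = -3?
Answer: -6112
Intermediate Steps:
149*(-65 - 1*(-24)) + C(-5) = 149*(-65 - 1*(-24)) - 3 = 149*(-65 + 24) - 3 = 149*(-41) - 3 = -6109 - 3 = -6112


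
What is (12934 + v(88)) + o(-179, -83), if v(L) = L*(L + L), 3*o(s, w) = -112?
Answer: 85154/3 ≈ 28385.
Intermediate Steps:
o(s, w) = -112/3 (o(s, w) = (1/3)*(-112) = -112/3)
v(L) = 2*L**2 (v(L) = L*(2*L) = 2*L**2)
(12934 + v(88)) + o(-179, -83) = (12934 + 2*88**2) - 112/3 = (12934 + 2*7744) - 112/3 = (12934 + 15488) - 112/3 = 28422 - 112/3 = 85154/3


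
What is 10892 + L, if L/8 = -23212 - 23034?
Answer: -359076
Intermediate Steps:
L = -369968 (L = 8*(-23212 - 23034) = 8*(-46246) = -369968)
10892 + L = 10892 - 369968 = -359076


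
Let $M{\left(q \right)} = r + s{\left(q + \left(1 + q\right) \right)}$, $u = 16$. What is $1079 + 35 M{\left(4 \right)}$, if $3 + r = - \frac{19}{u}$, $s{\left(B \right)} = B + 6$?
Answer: $\frac{23319}{16} \approx 1457.4$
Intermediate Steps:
$s{\left(B \right)} = 6 + B$
$r = - \frac{67}{16}$ ($r = -3 - \frac{19}{16} = - \frac{67}{16} \approx -4.1875$)
$M{\left(q \right)} = \frac{45}{16} + 2 q$ ($M{\left(q \right)} = - \frac{67}{16} + \left(6 + \left(q + \left(1 + q\right)\right)\right) = - \frac{67}{16} + \left(6 + \left(1 + 2 q\right)\right) = - \frac{67}{16} + \left(7 + 2 q\right) = \frac{45}{16} + 2 q$)
$1079 + 35 M{\left(4 \right)} = 1079 + 35 \left(\frac{45}{16} + 2 \cdot 4\right) = 1079 + 35 \left(\frac{45}{16} + 8\right) = 1079 + 35 \cdot \frac{173}{16} = 1079 + \frac{6055}{16} = \frac{23319}{16}$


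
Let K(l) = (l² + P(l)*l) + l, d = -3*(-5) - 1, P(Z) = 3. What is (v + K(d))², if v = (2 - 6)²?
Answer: 71824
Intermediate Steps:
v = 16 (v = (-4)² = 16)
d = 14 (d = 15 - 1 = 14)
K(l) = l² + 4*l (K(l) = (l² + 3*l) + l = l² + 4*l)
(v + K(d))² = (16 + 14*(4 + 14))² = (16 + 14*18)² = (16 + 252)² = 268² = 71824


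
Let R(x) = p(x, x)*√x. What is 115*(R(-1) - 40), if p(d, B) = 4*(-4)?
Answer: -4600 - 1840*I ≈ -4600.0 - 1840.0*I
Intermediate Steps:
p(d, B) = -16
R(x) = -16*√x
115*(R(-1) - 40) = 115*(-16*I - 40) = 115*(-40 - 16*I) = -4600 - 1840*I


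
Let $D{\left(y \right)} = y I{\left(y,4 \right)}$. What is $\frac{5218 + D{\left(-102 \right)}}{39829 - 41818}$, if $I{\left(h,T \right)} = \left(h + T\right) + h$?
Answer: $- \frac{25618}{1989} \approx -12.88$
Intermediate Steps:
$I{\left(h,T \right)} = T + 2 h$ ($I{\left(h,T \right)} = \left(T + h\right) + h = T + 2 h$)
$D{\left(y \right)} = y \left(4 + 2 y\right)$
$\frac{5218 + D{\left(-102 \right)}}{39829 - 41818} = \frac{5218 + 2 \left(-102\right) \left(2 - 102\right)}{39829 - 41818} = \frac{5218 + 2 \left(-102\right) \left(-100\right)}{-1989} = \left(5218 + 20400\right) \left(- \frac{1}{1989}\right) = 25618 \left(- \frac{1}{1989}\right) = - \frac{25618}{1989}$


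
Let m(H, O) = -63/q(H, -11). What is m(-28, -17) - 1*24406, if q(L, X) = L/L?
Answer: -24469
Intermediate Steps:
q(L, X) = 1
m(H, O) = -63 (m(H, O) = -63/1 = -63*1 = -63)
m(-28, -17) - 1*24406 = -63 - 1*24406 = -63 - 24406 = -24469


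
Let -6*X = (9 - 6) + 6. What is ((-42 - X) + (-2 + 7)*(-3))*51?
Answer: -5661/2 ≈ -2830.5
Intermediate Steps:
X = -3/2 (X = -((9 - 6) + 6)/6 = -(3 + 6)/6 = -⅙*9 = -3/2 ≈ -1.5000)
((-42 - X) + (-2 + 7)*(-3))*51 = ((-42 - 1*(-3/2)) + (-2 + 7)*(-3))*51 = ((-42 + 3/2) + 5*(-3))*51 = (-81/2 - 15)*51 = -111/2*51 = -5661/2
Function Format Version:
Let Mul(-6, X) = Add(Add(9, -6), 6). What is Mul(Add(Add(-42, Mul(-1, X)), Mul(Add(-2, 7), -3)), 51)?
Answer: Rational(-5661, 2) ≈ -2830.5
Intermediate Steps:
X = Rational(-3, 2) (X = Mul(Rational(-1, 6), Add(Add(9, -6), 6)) = Mul(Rational(-1, 6), Add(3, 6)) = Mul(Rational(-1, 6), 9) = Rational(-3, 2) ≈ -1.5000)
Mul(Add(Add(-42, Mul(-1, X)), Mul(Add(-2, 7), -3)), 51) = Mul(Add(Add(-42, Mul(-1, Rational(-3, 2))), Mul(Add(-2, 7), -3)), 51) = Mul(Add(Add(-42, Rational(3, 2)), Mul(5, -3)), 51) = Mul(Add(Rational(-81, 2), -15), 51) = Mul(Rational(-111, 2), 51) = Rational(-5661, 2)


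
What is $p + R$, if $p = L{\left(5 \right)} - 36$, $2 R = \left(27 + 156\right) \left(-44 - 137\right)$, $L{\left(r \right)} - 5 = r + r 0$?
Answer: $- \frac{33175}{2} \approx -16588.0$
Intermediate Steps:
$L{\left(r \right)} = 5 + r$ ($L{\left(r \right)} = 5 + \left(r + r 0\right) = 5 + \left(r + 0\right) = 5 + r$)
$R = - \frac{33123}{2}$ ($R = \frac{\left(27 + 156\right) \left(-44 - 137\right)}{2} = \frac{183 \left(-44 - 137\right)}{2} = \frac{183 \left(-181\right)}{2} = \frac{1}{2} \left(-33123\right) = - \frac{33123}{2} \approx -16562.0$)
$p = -26$ ($p = \left(5 + 5\right) - 36 = 10 - 36 = -26$)
$p + R = -26 - \frac{33123}{2} = - \frac{33175}{2}$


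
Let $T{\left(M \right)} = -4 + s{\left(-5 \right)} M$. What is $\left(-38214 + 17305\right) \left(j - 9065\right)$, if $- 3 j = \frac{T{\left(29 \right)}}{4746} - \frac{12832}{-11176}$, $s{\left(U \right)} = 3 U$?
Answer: $\frac{538598679359417}{2841498} \approx 1.8955 \cdot 10^{8}$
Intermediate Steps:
$T{\left(M \right)} = -4 - 15 M$ ($T{\left(M \right)} = -4 + 3 \left(-5\right) M = -4 - 15 M$)
$j = - \frac{6999301}{19890486}$ ($j = - \frac{\frac{-4 - 435}{4746} - \frac{12832}{-11176}}{3} = - \frac{\left(-4 - 435\right) \frac{1}{4746} - - \frac{1604}{1397}}{3} = - \frac{\left(-439\right) \frac{1}{4746} + \frac{1604}{1397}}{3} = - \frac{- \frac{439}{4746} + \frac{1604}{1397}}{3} = \left(- \frac{1}{3}\right) \frac{6999301}{6630162} = - \frac{6999301}{19890486} \approx -0.35189$)
$\left(-38214 + 17305\right) \left(j - 9065\right) = \left(-38214 + 17305\right) \left(- \frac{6999301}{19890486} - 9065\right) = \left(-20909\right) \left(- \frac{180314254891}{19890486}\right) = \frac{538598679359417}{2841498}$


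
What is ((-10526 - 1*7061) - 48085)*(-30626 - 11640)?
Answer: 2775692752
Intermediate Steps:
((-10526 - 1*7061) - 48085)*(-30626 - 11640) = ((-10526 - 7061) - 48085)*(-42266) = (-17587 - 48085)*(-42266) = -65672*(-42266) = 2775692752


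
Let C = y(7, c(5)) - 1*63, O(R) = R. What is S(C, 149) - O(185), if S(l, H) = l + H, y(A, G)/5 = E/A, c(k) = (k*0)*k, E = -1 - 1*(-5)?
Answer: -673/7 ≈ -96.143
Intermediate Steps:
E = 4 (E = -1 + 5 = 4)
c(k) = 0 (c(k) = 0*k = 0)
y(A, G) = 20/A (y(A, G) = 5*(4/A) = 20/A)
C = -421/7 (C = 20/7 - 1*63 = 20*(⅐) - 63 = 20/7 - 63 = -421/7 ≈ -60.143)
S(l, H) = H + l
S(C, 149) - O(185) = (149 - 421/7) - 1*185 = 622/7 - 185 = -673/7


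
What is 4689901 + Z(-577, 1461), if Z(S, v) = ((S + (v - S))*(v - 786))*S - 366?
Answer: -564333440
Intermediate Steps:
Z(S, v) = -366 + S*v*(-786 + v) (Z(S, v) = (v*(-786 + v))*S - 366 = S*v*(-786 + v) - 366 = -366 + S*v*(-786 + v))
4689901 + Z(-577, 1461) = 4689901 + (-366 - 577*1461**2 - 786*(-577)*1461) = 4689901 + (-366 - 577*2134521 + 662595642) = 4689901 + (-366 - 1231618617 + 662595642) = 4689901 - 569023341 = -564333440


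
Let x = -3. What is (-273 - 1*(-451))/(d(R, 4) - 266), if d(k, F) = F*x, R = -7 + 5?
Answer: -89/139 ≈ -0.64029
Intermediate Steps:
R = -2
d(k, F) = -3*F (d(k, F) = F*(-3) = -3*F)
(-273 - 1*(-451))/(d(R, 4) - 266) = (-273 - 1*(-451))/(-3*4 - 266) = (-273 + 451)/(-12 - 266) = 178/(-278) = 178*(-1/278) = -89/139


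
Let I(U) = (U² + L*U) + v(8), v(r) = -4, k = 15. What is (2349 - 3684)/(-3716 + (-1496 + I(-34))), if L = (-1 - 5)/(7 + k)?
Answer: 14685/44558 ≈ 0.32957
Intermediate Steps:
L = -3/11 (L = (-1 - 5)/(7 + 15) = -6/22 = -6*1/22 = -3/11 ≈ -0.27273)
I(U) = -4 + U² - 3*U/11 (I(U) = (U² - 3*U/11) - 4 = -4 + U² - 3*U/11)
(2349 - 3684)/(-3716 + (-1496 + I(-34))) = (2349 - 3684)/(-3716 + (-1496 + (-4 + (-34)² - 3/11*(-34)))) = -1335/(-3716 + (-1496 + (-4 + 1156 + 102/11))) = -1335/(-3716 + (-1496 + 12774/11)) = -1335/(-3716 - 3682/11) = -1335/(-44558/11) = -1335*(-11/44558) = 14685/44558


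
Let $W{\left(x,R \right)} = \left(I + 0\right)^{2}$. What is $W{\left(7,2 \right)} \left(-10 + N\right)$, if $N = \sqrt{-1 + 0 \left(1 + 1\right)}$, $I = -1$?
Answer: $-10 + i \approx -10.0 + 1.0 i$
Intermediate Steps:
$W{\left(x,R \right)} = 1$ ($W{\left(x,R \right)} = \left(-1 + 0\right)^{2} = \left(-1\right)^{2} = 1$)
$N = i$ ($N = \sqrt{-1 + 0 \cdot 2} = \sqrt{-1 + 0} = \sqrt{-1} = i \approx 1.0 i$)
$W{\left(7,2 \right)} \left(-10 + N\right) = 1 \left(-10 + i\right) = -10 + i$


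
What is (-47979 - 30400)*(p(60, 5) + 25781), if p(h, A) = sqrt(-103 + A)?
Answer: -2020688999 - 548653*I*sqrt(2) ≈ -2.0207e+9 - 7.7591e+5*I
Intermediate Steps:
(-47979 - 30400)*(p(60, 5) + 25781) = (-47979 - 30400)*(sqrt(-103 + 5) + 25781) = -78379*(sqrt(-98) + 25781) = -78379*(7*I*sqrt(2) + 25781) = -78379*(25781 + 7*I*sqrt(2)) = -2020688999 - 548653*I*sqrt(2)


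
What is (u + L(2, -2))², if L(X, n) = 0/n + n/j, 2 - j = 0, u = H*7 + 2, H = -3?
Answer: 400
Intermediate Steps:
u = -19 (u = -3*7 + 2 = -21 + 2 = -19)
j = 2 (j = 2 - 1*0 = 2 + 0 = 2)
L(X, n) = n/2 (L(X, n) = 0/n + n/2 = 0 + n*(½) = 0 + n/2 = n/2)
(u + L(2, -2))² = (-19 + (½)*(-2))² = (-19 - 1)² = (-20)² = 400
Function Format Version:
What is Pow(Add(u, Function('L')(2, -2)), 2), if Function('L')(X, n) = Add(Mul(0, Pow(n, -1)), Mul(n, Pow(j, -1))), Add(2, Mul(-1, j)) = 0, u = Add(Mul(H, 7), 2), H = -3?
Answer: 400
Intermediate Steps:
u = -19 (u = Add(Mul(-3, 7), 2) = Add(-21, 2) = -19)
j = 2 (j = Add(2, Mul(-1, 0)) = Add(2, 0) = 2)
Function('L')(X, n) = Mul(Rational(1, 2), n) (Function('L')(X, n) = Add(Mul(0, Pow(n, -1)), Mul(n, Pow(2, -1))) = Add(0, Mul(n, Rational(1, 2))) = Add(0, Mul(Rational(1, 2), n)) = Mul(Rational(1, 2), n))
Pow(Add(u, Function('L')(2, -2)), 2) = Pow(Add(-19, Mul(Rational(1, 2), -2)), 2) = Pow(Add(-19, -1), 2) = Pow(-20, 2) = 400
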